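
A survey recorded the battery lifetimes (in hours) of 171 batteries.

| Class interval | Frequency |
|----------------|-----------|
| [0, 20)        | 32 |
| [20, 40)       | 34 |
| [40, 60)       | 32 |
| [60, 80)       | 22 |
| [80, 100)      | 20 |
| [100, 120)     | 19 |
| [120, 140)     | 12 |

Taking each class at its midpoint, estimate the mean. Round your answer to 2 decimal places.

Midpoints: 10, 30, 50, 70, 90, 110, 130
Σfm = 32×10 + 34×30 + 32×50 + 22×70 + 20×90 + 19×110 + 12×130 = 9930
n = Σf = 171
Mean = 9930 / 171 = 58.0702

58.07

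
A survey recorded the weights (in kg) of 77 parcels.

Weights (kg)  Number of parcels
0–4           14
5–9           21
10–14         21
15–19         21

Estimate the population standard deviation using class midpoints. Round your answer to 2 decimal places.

5.34

Midpoints: 2, 7, 12, 17
n = 77, Σfm = 784, mean = 10.1818
Σfm² = 10178
Σf(m − x̄)² = Σfm² − (Σfm)²/n = 10178 − 784²/77 = 2195.4545
Population variance = 2195.4545 / 77 = 28.5124
Standard deviation = √28.5124 = 5.3397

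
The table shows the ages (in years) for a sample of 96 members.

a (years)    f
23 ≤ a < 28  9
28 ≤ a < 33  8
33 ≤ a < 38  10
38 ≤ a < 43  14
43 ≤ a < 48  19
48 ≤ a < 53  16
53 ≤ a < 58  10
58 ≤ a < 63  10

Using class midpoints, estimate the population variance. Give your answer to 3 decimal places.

Midpoints: 25.5, 30.5, 35.5, 40.5, 45.5, 50.5, 55.5, 60.5
n = 96, Σfm = 4228, mean = 44.0417
Σfm² = 196404
Σf(m − x̄)² = Σfm² − (Σfm)²/n = 196404 − 4228²/96 = 10195.8333
Population variance = 10195.8333 / 96 = 106.2066

106.207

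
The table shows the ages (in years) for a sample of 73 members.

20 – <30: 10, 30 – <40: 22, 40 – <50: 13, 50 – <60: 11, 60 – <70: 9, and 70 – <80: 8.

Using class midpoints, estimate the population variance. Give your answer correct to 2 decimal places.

Midpoints: 25, 35, 45, 55, 65, 75
n = 73, Σfm = 3395, mean = 46.5068
Σfm² = 175825
Σf(m − x̄)² = Σfm² − (Σfm)²/n = 175825 − 3395²/73 = 17934.2466
Population variance = 17934.2466 / 73 = 245.6746

245.67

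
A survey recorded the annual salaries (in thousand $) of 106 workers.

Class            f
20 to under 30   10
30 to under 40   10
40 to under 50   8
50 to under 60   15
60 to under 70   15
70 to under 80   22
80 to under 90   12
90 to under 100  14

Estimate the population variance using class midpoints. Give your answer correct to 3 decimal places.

463.590

Midpoints: 25, 35, 45, 55, 65, 75, 85, 95
n = 106, Σfm = 6760, mean = 63.7736
Σfm² = 480250
Σf(m − x̄)² = Σfm² − (Σfm)²/n = 480250 − 6760²/106 = 49140.5660
Population variance = 49140.5660 / 106 = 463.5902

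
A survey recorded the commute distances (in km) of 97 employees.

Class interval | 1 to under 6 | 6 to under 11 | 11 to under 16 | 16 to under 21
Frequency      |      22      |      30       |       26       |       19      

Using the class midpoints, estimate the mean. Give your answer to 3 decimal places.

10.665

Midpoints: 3.5, 8.5, 13.5, 18.5
Σfm = 22×3.5 + 30×8.5 + 26×13.5 + 19×18.5 = 1034.5
n = Σf = 97
Mean = 1034.5 / 97 = 10.6649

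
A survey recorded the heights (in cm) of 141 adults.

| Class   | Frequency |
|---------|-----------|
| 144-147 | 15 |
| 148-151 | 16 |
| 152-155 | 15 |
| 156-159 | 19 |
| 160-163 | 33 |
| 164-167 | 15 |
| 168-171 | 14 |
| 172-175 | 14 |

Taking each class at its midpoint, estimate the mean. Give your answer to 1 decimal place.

159.5

Midpoints: 145.5, 149.5, 153.5, 157.5, 161.5, 165.5, 169.5, 173.5
Σfm = 15×145.5 + 16×149.5 + 15×153.5 + 19×157.5 + 33×161.5 + 15×165.5 + 14×169.5 + 14×173.5 = 22483.5
n = Σf = 141
Mean = 22483.5 / 141 = 159.4574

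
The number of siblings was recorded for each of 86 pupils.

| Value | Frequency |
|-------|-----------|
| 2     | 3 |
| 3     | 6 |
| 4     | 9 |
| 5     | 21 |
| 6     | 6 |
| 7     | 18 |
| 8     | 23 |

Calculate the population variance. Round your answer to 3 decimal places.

3.125

Values: 2, 3, 4, 5, 6, 7, 8
n = 86, Σfx = 511, mean = 5.9419
Σfx² = 3305
Σf(x − x̄)² = Σfx² − (Σfx)²/n = 3305 − 511²/86 = 268.7093
Population variance = 268.7093 / 86 = 3.1245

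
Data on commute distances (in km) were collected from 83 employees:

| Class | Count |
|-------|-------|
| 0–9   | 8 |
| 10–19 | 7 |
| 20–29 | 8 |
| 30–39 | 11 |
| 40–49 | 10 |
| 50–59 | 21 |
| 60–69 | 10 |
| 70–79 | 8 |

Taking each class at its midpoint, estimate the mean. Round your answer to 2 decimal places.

Midpoints: 4.5, 14.5, 24.5, 34.5, 44.5, 54.5, 64.5, 74.5
Σfm = 8×4.5 + 7×14.5 + 8×24.5 + 11×34.5 + 10×44.5 + 21×54.5 + 10×64.5 + 8×74.5 = 3543.5
n = Σf = 83
Mean = 3543.5 / 83 = 42.6928

42.69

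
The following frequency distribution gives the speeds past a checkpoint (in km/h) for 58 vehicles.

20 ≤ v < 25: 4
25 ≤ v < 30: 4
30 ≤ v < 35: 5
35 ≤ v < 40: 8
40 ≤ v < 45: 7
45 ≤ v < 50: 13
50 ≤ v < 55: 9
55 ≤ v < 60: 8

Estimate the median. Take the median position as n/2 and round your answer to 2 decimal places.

Cumulative frequencies: 4, 8, 13, 21, 28, 41, 50, 58
n = 58; position = n/2 = 29.
This falls in the class 45 ≤ v < 50: L = 45, F = 28, f = 13, h = 5.
Median ≈ 45 + ((29 − 28) / 13) × 5 = 45.3846

45.38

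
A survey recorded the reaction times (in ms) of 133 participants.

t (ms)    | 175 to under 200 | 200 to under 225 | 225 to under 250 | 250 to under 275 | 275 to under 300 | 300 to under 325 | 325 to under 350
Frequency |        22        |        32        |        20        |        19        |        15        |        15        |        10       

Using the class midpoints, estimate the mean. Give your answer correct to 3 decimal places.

Midpoints: 187.5, 212.5, 237.5, 262.5, 287.5, 312.5, 337.5
Σfm = 22×187.5 + 32×212.5 + 20×237.5 + 19×262.5 + 15×287.5 + 15×312.5 + 10×337.5 = 33037.5
n = Σf = 133
Mean = 33037.5 / 133 = 248.4023

248.402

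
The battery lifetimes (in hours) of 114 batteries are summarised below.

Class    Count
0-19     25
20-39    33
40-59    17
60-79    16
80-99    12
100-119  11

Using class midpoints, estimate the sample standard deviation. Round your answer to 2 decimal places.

Midpoints: 9.5, 29.5, 49.5, 69.5, 89.5, 109.5
n = 114, Σfm = 5443, mean = 47.7456
Σfm² = 377928.5
Σf(m − x̄)² = Σfm² − (Σfm)²/n = 377928.5 − 5443²/114 = 118049.1228
Sample variance = 118049.1228 / 113 = 1044.6825
Standard deviation = √1044.6825 = 32.3215

32.32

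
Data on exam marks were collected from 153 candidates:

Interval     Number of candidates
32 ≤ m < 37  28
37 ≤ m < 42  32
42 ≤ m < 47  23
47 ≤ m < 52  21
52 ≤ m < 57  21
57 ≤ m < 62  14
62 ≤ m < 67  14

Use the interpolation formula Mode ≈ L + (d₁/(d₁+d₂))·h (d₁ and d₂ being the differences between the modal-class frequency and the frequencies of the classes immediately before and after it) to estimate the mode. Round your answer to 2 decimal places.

38.54

Modal class: 37 ≤ m < 42 (highest frequency 32).
d₁ = 32 − 28 = 4, d₂ = 32 − 23 = 9
Mode ≈ 37 + (4/(4+9)) × 5 = 37 + 1.5385 = 38.5385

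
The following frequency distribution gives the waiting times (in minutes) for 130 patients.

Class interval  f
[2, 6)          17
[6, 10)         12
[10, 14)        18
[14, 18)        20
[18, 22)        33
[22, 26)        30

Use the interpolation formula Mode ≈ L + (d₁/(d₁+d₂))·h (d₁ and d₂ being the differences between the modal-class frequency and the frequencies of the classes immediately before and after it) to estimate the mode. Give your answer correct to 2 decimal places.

21.25

Modal class: [18, 22) (highest frequency 33).
d₁ = 33 − 20 = 13, d₂ = 33 − 30 = 3
Mode ≈ 18 + (13/(13+3)) × 4 = 18 + 3.2500 = 21.2500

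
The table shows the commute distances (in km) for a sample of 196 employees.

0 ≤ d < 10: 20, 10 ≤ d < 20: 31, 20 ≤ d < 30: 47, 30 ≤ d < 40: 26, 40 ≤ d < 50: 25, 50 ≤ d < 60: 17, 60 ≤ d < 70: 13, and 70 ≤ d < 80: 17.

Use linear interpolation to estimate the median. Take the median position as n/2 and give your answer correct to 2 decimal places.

30.00

Cumulative frequencies: 20, 51, 98, 124, 149, 166, 179, 196
n = 196; position = n/2 = 98.
This falls in the class 20 ≤ d < 30: L = 20, F = 51, f = 47, h = 10.
Median ≈ 20 + ((98 − 51) / 47) × 10 = 30.0000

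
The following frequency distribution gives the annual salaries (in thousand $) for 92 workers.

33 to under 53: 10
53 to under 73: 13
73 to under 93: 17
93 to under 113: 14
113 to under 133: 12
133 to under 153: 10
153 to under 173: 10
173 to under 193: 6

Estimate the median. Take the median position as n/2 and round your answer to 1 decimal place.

101.6

Cumulative frequencies: 10, 23, 40, 54, 66, 76, 86, 92
n = 92; position = n/2 = 46.
This falls in the class 93 to under 113: L = 93, F = 40, f = 14, h = 20.
Median ≈ 93 + ((46 − 40) / 14) × 20 = 101.5714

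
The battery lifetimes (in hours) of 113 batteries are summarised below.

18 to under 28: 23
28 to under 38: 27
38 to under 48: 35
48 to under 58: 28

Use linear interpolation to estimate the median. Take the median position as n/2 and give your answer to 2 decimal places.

39.86

Cumulative frequencies: 23, 50, 85, 113
n = 113; position = n/2 = 56.5.
This falls in the class 38 to under 48: L = 38, F = 50, f = 35, h = 10.
Median ≈ 38 + ((56.5 − 50) / 35) × 10 = 39.8571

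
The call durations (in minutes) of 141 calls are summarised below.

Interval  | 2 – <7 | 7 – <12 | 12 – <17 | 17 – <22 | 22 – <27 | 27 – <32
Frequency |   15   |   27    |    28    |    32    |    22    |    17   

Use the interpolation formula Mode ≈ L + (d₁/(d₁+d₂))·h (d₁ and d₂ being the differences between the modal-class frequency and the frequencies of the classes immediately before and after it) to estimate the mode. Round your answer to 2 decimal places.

18.43

Modal class: 17 – <22 (highest frequency 32).
d₁ = 32 − 28 = 4, d₂ = 32 − 22 = 10
Mode ≈ 17 + (4/(4+10)) × 5 = 17 + 1.4286 = 18.4286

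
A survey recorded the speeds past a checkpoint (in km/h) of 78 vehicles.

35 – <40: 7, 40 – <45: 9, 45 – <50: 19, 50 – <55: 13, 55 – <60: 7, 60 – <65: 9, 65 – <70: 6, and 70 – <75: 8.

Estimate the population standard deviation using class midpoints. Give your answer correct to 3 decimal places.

10.428

Midpoints: 37.5, 42.5, 47.5, 52.5, 57.5, 62.5, 67.5, 72.5
n = 78, Σfm = 4180, mean = 53.5897
Σfm² = 232487.5
Σf(m − x̄)² = Σfm² − (Σfm)²/n = 232487.5 − 4180²/78 = 8482.3718
Population variance = 8482.3718 / 78 = 108.7484
Standard deviation = √108.7484 = 10.4282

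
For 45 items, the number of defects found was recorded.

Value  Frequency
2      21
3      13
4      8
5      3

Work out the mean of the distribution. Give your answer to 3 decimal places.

2.844

Values: 2, 3, 4, 5
Σfx = 21×2 + 13×3 + 8×4 + 3×5 = 128
n = Σf = 45
Mean = 128 / 45 = 2.8444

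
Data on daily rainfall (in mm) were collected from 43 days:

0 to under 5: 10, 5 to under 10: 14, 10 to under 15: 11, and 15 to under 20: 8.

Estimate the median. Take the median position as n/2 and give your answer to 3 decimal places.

9.107

Cumulative frequencies: 10, 24, 35, 43
n = 43; position = n/2 = 21.5.
This falls in the class 5 to under 10: L = 5, F = 10, f = 14, h = 5.
Median ≈ 5 + ((21.5 − 10) / 14) × 5 = 9.1071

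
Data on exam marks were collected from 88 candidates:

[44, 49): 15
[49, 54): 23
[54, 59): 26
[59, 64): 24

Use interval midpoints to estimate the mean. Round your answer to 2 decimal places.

54.85

Midpoints: 46.5, 51.5, 56.5, 61.5
Σfm = 15×46.5 + 23×51.5 + 26×56.5 + 24×61.5 = 4827
n = Σf = 88
Mean = 4827 / 88 = 54.8523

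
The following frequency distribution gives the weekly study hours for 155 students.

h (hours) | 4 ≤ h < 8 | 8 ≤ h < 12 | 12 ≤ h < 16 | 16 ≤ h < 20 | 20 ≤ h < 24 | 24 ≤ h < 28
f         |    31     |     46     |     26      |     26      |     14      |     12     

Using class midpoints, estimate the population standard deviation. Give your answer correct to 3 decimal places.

Midpoints: 6, 10, 14, 18, 22, 26
n = 155, Σfm = 2098, mean = 13.5355
Σfm² = 34124
Σf(m − x̄)² = Σfm² − (Σfm)²/n = 34124 − 2098²/155 = 5726.5548
Population variance = 5726.5548 / 155 = 36.9455
Standard deviation = √36.9455 = 6.0783

6.078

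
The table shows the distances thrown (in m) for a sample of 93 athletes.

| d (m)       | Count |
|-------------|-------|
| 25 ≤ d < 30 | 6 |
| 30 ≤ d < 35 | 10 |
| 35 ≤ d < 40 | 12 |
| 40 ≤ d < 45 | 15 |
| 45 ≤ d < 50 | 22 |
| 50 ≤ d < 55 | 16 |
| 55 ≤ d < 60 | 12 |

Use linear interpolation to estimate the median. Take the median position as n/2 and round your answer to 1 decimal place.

Cumulative frequencies: 6, 16, 28, 43, 65, 81, 93
n = 93; position = n/2 = 46.5.
This falls in the class 45 ≤ d < 50: L = 45, F = 43, f = 22, h = 5.
Median ≈ 45 + ((46.5 − 43) / 22) × 5 = 45.7955

45.8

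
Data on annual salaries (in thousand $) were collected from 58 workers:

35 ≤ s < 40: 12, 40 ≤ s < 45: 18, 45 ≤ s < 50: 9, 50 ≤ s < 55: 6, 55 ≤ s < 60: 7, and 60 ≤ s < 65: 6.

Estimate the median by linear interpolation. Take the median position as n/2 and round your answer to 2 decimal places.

Cumulative frequencies: 12, 30, 39, 45, 52, 58
n = 58; position = n/2 = 29.
This falls in the class 40 ≤ s < 45: L = 40, F = 12, f = 18, h = 5.
Median ≈ 40 + ((29 − 12) / 18) × 5 = 44.7222

44.72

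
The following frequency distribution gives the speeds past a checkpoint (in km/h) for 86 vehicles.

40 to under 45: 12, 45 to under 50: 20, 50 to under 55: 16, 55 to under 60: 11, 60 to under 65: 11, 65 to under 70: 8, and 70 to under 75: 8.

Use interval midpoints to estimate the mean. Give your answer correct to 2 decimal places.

55.12

Midpoints: 42.5, 47.5, 52.5, 57.5, 62.5, 67.5, 72.5
Σfm = 12×42.5 + 20×47.5 + 16×52.5 + 11×57.5 + 11×62.5 + 8×67.5 + 8×72.5 = 4740
n = Σf = 86
Mean = 4740 / 86 = 55.1163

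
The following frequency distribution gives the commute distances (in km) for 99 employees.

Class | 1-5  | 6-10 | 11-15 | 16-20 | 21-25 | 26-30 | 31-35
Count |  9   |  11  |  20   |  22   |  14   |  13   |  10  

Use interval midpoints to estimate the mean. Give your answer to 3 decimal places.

Midpoints: 3, 8, 13, 18, 23, 28, 33
Σfm = 9×3 + 11×8 + 20×13 + 22×18 + 14×23 + 13×28 + 10×33 = 1787
n = Σf = 99
Mean = 1787 / 99 = 18.0505

18.051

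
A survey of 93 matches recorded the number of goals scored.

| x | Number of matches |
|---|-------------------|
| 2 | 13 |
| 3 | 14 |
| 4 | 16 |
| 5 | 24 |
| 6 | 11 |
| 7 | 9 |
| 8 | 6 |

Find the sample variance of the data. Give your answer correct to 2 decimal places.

Values: 2, 3, 4, 5, 6, 7, 8
n = 93, Σfx = 429, mean = 4.6129
Σfx² = 2255
Σf(x − x̄)² = Σfx² − (Σfx)²/n = 2255 − 429²/93 = 276.0645
Sample variance = 276.0645 / 92 = 3.0007

3.00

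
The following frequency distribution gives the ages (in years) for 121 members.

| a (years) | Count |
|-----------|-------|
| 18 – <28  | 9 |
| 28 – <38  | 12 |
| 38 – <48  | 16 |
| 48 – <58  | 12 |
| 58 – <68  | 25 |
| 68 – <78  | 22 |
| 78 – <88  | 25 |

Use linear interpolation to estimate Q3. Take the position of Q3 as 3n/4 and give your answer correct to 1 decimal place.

Cumulative frequencies: 9, 21, 37, 49, 74, 96, 121
n = 121; position = 3n/4 = 90.75.
This falls in the class 68 – <78: L = 68, F = 74, f = 22, h = 10.
Upper quartile ≈ 68 + ((90.75 − 74) / 22) × 10 = 75.6136

75.6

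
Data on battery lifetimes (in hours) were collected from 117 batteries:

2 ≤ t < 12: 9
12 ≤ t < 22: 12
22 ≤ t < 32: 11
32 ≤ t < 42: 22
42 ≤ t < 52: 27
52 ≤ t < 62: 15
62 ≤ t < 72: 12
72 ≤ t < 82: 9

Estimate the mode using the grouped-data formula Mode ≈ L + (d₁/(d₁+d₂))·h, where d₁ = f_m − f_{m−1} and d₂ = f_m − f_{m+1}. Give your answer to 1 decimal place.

44.9

Modal class: 42 ≤ t < 52 (highest frequency 27).
d₁ = 27 − 22 = 5, d₂ = 27 − 15 = 12
Mode ≈ 42 + (5/(5+12)) × 10 = 42 + 2.9412 = 44.9412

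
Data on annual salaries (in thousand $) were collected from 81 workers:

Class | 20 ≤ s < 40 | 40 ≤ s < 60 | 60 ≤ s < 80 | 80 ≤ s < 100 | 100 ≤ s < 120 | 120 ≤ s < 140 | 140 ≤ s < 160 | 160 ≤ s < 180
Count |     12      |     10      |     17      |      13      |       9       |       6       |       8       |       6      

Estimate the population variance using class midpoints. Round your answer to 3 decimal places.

Midpoints: 30, 50, 70, 90, 110, 130, 150, 170
n = 81, Σfm = 7210, mean = 89.0123
Σfm² = 788100
Σf(m − x̄)² = Σfm² − (Σfm)²/n = 788100 − 7210²/81 = 146320.9877
Population variance = 146320.9877 / 81 = 1806.4319

1806.432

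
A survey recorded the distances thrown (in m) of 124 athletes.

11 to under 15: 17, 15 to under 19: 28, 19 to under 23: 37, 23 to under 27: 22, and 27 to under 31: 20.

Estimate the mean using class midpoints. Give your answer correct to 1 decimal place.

21.0

Midpoints: 13, 17, 21, 25, 29
Σfm = 17×13 + 28×17 + 37×21 + 22×25 + 20×29 = 2604
n = Σf = 124
Mean = 2604 / 124 = 21.0000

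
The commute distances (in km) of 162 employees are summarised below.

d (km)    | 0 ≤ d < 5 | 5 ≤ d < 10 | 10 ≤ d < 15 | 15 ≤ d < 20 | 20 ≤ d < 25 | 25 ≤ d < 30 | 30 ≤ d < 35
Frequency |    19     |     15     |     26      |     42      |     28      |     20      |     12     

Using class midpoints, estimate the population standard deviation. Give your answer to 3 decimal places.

8.539

Midpoints: 2.5, 7.5, 12.5, 17.5, 22.5, 27.5, 32.5
n = 162, Σfm = 2790, mean = 17.2222
Σfm² = 59862.5
Σf(m − x̄)² = Σfm² − (Σfm)²/n = 59862.5 − 2790²/162 = 11812.5000
Population variance = 11812.5000 / 162 = 72.9167
Standard deviation = √72.9167 = 8.5391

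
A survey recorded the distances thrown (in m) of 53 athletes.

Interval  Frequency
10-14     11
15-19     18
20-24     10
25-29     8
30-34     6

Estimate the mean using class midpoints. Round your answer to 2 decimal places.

Midpoints: 12, 17, 22, 27, 32
Σfm = 11×12 + 18×17 + 10×22 + 8×27 + 6×32 = 1066
n = Σf = 53
Mean = 1066 / 53 = 20.1132

20.11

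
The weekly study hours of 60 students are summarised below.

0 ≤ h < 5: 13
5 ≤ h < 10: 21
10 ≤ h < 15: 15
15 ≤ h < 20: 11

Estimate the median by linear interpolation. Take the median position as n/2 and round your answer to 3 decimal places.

Cumulative frequencies: 13, 34, 49, 60
n = 60; position = n/2 = 30.
This falls in the class 5 ≤ h < 10: L = 5, F = 13, f = 21, h = 5.
Median ≈ 5 + ((30 − 13) / 21) × 5 = 9.0476

9.048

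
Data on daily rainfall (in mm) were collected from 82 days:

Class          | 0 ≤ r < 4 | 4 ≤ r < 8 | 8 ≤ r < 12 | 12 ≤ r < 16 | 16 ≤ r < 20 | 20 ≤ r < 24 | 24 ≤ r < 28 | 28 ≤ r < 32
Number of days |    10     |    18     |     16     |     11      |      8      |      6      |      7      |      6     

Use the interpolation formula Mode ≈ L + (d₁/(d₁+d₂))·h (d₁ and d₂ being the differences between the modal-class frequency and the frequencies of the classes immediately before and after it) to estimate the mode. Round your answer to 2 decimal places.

7.20

Modal class: 4 ≤ r < 8 (highest frequency 18).
d₁ = 18 − 10 = 8, d₂ = 18 − 16 = 2
Mode ≈ 4 + (8/(8+2)) × 4 = 4 + 3.2000 = 7.2000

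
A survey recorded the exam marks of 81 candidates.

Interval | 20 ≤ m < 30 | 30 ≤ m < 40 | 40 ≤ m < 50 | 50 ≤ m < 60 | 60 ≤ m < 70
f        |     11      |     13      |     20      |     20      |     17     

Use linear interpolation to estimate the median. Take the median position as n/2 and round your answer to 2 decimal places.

48.25

Cumulative frequencies: 11, 24, 44, 64, 81
n = 81; position = n/2 = 40.5.
This falls in the class 40 ≤ m < 50: L = 40, F = 24, f = 20, h = 10.
Median ≈ 40 + ((40.5 − 24) / 20) × 10 = 48.2500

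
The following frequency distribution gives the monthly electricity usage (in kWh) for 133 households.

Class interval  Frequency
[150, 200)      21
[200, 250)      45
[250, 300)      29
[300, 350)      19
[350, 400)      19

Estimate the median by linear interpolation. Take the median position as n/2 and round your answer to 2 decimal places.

Cumulative frequencies: 21, 66, 95, 114, 133
n = 133; position = n/2 = 66.5.
This falls in the class [250, 300): L = 250, F = 66, f = 29, h = 50.
Median ≈ 250 + ((66.5 − 66) / 29) × 50 = 250.8621

250.86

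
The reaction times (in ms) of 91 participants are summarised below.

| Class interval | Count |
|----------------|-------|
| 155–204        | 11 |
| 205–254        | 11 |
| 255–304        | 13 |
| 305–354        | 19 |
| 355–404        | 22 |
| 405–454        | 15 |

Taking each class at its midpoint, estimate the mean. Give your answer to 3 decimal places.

Midpoints: 179.5, 229.5, 279.5, 329.5, 379.5, 429.5
Σfm = 11×179.5 + 11×229.5 + 13×279.5 + 19×329.5 + 22×379.5 + 15×429.5 = 29184.5
n = Σf = 91
Mean = 29184.5 / 91 = 320.7088

320.709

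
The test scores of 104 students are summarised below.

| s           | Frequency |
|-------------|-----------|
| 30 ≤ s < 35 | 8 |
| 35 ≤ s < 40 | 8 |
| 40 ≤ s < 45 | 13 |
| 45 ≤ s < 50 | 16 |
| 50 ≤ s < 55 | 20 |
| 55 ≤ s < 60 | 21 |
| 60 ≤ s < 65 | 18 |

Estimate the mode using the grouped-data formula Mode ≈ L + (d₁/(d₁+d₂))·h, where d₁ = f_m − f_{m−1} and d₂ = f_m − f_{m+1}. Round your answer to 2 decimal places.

56.25

Modal class: 55 ≤ s < 60 (highest frequency 21).
d₁ = 21 − 20 = 1, d₂ = 21 − 18 = 3
Mode ≈ 55 + (1/(1+3)) × 5 = 55 + 1.2500 = 56.2500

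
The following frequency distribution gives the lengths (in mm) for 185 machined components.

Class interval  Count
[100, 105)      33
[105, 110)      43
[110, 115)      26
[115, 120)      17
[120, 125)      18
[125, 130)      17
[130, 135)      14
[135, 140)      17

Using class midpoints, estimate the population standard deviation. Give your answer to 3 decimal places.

11.426

Midpoints: 102.5, 107.5, 112.5, 117.5, 122.5, 127.5, 132.5, 137.5
n = 185, Σfm = 21492.5, mean = 116.1757
Σfm² = 2521056.25
Σf(m − x̄)² = Σfm² − (Σfm)²/n = 2521056.25 − 21492.5²/185 = 24150.5405
Population variance = 24150.5405 / 185 = 130.5435
Standard deviation = √130.5435 = 11.4256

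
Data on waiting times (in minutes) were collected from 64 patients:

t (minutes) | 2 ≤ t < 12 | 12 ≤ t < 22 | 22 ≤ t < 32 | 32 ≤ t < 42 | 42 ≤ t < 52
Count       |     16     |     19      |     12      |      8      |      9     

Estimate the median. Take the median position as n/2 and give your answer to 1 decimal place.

Cumulative frequencies: 16, 35, 47, 55, 64
n = 64; position = n/2 = 32.
This falls in the class 12 ≤ t < 22: L = 12, F = 16, f = 19, h = 10.
Median ≈ 12 + ((32 − 16) / 19) × 10 = 20.4211

20.4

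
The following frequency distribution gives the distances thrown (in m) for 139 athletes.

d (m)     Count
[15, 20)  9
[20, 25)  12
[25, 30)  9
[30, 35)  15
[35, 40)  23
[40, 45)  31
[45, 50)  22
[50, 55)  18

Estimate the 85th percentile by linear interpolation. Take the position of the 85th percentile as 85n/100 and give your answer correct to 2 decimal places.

49.35

Cumulative frequencies: 9, 21, 30, 45, 68, 99, 121, 139
n = 139; position = 85n/100 = 118.15.
This falls in the class [45, 50): L = 45, F = 99, f = 22, h = 5.
85th percentile ≈ 45 + ((118.15 − 99) / 22) × 5 = 49.3523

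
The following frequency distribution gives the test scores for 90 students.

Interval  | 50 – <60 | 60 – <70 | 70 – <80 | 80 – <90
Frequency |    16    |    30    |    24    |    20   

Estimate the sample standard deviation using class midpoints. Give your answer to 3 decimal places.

10.299

Midpoints: 55, 65, 75, 85
n = 90, Σfm = 6330, mean = 70.3333
Σfm² = 454650
Σf(m − x̄)² = Σfm² − (Σfm)²/n = 454650 − 6330²/90 = 9440.0000
Sample variance = 9440.0000 / 89 = 106.0674
Standard deviation = √106.0674 = 10.2989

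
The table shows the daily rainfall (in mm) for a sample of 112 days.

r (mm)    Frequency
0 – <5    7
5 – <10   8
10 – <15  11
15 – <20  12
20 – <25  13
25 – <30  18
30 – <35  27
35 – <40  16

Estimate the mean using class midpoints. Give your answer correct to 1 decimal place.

Midpoints: 2.5, 7.5, 12.5, 17.5, 22.5, 27.5, 32.5, 37.5
Σfm = 7×2.5 + 8×7.5 + 11×12.5 + 12×17.5 + 13×22.5 + 18×27.5 + 27×32.5 + 16×37.5 = 2690
n = Σf = 112
Mean = 2690 / 112 = 24.0179

24.0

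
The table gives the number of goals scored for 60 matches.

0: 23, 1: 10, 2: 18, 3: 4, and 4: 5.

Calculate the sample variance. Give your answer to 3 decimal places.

Values: 0, 1, 2, 3, 4
n = 60, Σfx = 78, mean = 1.3000
Σfx² = 198
Σf(x − x̄)² = Σfx² − (Σfx)²/n = 198 − 78²/60 = 96.6000
Sample variance = 96.6000 / 59 = 1.6373

1.637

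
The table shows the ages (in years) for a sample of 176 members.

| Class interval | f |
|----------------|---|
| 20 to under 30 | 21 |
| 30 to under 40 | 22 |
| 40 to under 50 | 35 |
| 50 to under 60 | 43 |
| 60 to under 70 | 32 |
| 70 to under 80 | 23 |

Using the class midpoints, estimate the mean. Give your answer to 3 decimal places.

Midpoints: 25, 35, 45, 55, 65, 75
Σfm = 21×25 + 22×35 + 35×45 + 43×55 + 32×65 + 23×75 = 9040
n = Σf = 176
Mean = 9040 / 176 = 51.3636

51.364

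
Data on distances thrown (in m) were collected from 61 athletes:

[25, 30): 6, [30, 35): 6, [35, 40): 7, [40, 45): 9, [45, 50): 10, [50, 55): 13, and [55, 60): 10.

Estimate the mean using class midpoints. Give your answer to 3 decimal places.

44.877

Midpoints: 27.5, 32.5, 37.5, 42.5, 47.5, 52.5, 57.5
Σfm = 6×27.5 + 6×32.5 + 7×37.5 + 9×42.5 + 10×47.5 + 13×52.5 + 10×57.5 = 2737.5
n = Σf = 61
Mean = 2737.5 / 61 = 44.8770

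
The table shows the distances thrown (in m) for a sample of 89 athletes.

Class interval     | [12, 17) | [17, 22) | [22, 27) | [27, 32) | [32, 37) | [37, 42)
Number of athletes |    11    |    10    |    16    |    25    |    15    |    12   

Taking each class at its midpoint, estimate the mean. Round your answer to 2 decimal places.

Midpoints: 14.5, 19.5, 24.5, 29.5, 34.5, 39.5
Σfm = 11×14.5 + 10×19.5 + 16×24.5 + 25×29.5 + 15×34.5 + 12×39.5 = 2475.5
n = Σf = 89
Mean = 2475.5 / 89 = 27.8146

27.81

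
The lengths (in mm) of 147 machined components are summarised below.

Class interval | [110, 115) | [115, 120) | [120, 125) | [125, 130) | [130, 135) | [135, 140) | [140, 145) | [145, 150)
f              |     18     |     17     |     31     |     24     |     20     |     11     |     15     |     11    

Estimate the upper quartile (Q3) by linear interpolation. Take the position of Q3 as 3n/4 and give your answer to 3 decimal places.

135.114

Cumulative frequencies: 18, 35, 66, 90, 110, 121, 136, 147
n = 147; position = 3n/4 = 110.25.
This falls in the class [135, 140): L = 135, F = 110, f = 11, h = 5.
Upper quartile ≈ 135 + ((110.25 − 110) / 11) × 5 = 135.1136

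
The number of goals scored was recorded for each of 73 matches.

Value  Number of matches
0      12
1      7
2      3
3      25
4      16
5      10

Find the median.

3

Cumulative frequencies: 12, 19, 22, 47, 63, 73
n = 73, so the median is the value in position (n+1)/2 = 37.
Position 37 falls at value 3.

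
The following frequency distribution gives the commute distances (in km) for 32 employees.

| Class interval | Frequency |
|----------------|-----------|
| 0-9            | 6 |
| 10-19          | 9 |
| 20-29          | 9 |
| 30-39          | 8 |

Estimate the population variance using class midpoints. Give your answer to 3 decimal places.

111.621

Midpoints: 4.5, 14.5, 24.5, 34.5
n = 32, Σfm = 654, mean = 20.4375
Σfm² = 16938
Σf(m − x̄)² = Σfm² − (Σfm)²/n = 16938 − 654²/32 = 3571.8750
Population variance = 3571.8750 / 32 = 111.6211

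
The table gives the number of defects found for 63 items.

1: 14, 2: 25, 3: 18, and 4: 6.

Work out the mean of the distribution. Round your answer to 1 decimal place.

2.3

Values: 1, 2, 3, 4
Σfx = 14×1 + 25×2 + 18×3 + 6×4 = 142
n = Σf = 63
Mean = 142 / 63 = 2.2540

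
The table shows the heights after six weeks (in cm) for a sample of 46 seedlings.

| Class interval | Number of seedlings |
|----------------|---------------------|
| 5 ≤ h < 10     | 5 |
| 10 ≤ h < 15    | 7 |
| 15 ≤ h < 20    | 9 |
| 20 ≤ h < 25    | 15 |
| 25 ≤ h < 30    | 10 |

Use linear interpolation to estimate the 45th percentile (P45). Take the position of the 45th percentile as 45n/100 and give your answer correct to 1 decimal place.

19.8

Cumulative frequencies: 5, 12, 21, 36, 46
n = 46; position = 45n/100 = 20.7.
This falls in the class 15 ≤ h < 20: L = 15, F = 12, f = 9, h = 5.
45th percentile ≈ 15 + ((20.7 − 12) / 9) × 5 = 19.8333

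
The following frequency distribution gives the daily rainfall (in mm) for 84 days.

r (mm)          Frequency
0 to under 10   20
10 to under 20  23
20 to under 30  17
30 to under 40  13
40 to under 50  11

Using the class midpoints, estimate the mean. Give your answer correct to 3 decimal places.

21.667

Midpoints: 5, 15, 25, 35, 45
Σfm = 20×5 + 23×15 + 17×25 + 13×35 + 11×45 = 1820
n = Σf = 84
Mean = 1820 / 84 = 21.6667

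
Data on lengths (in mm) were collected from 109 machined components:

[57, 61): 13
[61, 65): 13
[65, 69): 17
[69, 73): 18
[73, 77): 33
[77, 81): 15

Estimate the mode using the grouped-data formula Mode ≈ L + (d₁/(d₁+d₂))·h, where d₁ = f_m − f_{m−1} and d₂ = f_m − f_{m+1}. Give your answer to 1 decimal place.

74.8

Modal class: [73, 77) (highest frequency 33).
d₁ = 33 − 18 = 15, d₂ = 33 − 15 = 18
Mode ≈ 73 + (15/(15+18)) × 4 = 73 + 1.8182 = 74.8182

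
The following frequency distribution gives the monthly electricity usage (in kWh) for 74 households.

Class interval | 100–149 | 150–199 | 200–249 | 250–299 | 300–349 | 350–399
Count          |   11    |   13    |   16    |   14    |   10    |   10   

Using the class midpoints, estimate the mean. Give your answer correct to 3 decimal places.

Midpoints: 124.5, 174.5, 224.5, 274.5, 324.5, 374.5
Σfm = 11×124.5 + 13×174.5 + 16×224.5 + 14×274.5 + 10×324.5 + 10×374.5 = 18063
n = Σf = 74
Mean = 18063 / 74 = 244.0946

244.095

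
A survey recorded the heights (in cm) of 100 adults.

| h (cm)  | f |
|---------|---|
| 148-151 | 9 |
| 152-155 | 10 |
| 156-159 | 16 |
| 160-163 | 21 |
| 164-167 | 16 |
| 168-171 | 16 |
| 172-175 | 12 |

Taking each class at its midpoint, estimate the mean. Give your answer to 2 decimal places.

162.34

Midpoints: 149.5, 153.5, 157.5, 161.5, 165.5, 169.5, 173.5
Σfm = 9×149.5 + 10×153.5 + 16×157.5 + 21×161.5 + 16×165.5 + 16×169.5 + 12×173.5 = 16234
n = Σf = 100
Mean = 16234 / 100 = 162.3400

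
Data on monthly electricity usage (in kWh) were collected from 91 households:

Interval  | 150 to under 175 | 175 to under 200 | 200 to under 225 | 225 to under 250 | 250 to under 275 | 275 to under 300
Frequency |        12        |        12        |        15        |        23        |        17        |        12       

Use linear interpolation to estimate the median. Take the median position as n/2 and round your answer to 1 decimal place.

232.1

Cumulative frequencies: 12, 24, 39, 62, 79, 91
n = 91; position = n/2 = 45.5.
This falls in the class 225 to under 250: L = 225, F = 39, f = 23, h = 25.
Median ≈ 225 + ((45.5 − 39) / 23) × 25 = 232.0652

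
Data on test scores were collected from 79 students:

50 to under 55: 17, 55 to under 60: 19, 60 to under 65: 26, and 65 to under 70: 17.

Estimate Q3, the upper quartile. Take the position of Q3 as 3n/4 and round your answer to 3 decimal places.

Cumulative frequencies: 17, 36, 62, 79
n = 79; position = 3n/4 = 59.25.
This falls in the class 60 to under 65: L = 60, F = 36, f = 26, h = 5.
Upper quartile ≈ 60 + ((59.25 − 36) / 26) × 5 = 64.4712

64.471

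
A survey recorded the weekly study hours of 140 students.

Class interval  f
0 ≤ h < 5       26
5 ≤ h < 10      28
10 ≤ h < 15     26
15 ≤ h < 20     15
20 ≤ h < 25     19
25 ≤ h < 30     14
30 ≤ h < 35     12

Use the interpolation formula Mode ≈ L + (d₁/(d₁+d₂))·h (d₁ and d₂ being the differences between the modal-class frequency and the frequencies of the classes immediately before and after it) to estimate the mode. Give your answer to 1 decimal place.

7.5

Modal class: 5 ≤ h < 10 (highest frequency 28).
d₁ = 28 − 26 = 2, d₂ = 28 − 26 = 2
Mode ≈ 5 + (2/(2+2)) × 5 = 5 + 2.5000 = 7.5000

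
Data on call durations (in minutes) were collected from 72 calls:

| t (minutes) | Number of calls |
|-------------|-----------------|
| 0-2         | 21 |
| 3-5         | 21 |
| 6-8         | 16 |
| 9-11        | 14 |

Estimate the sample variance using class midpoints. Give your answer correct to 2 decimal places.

Midpoints: 1, 4, 7, 10
n = 72, Σfm = 357, mean = 4.9583
Σfm² = 2541
Σf(m − x̄)² = Σfm² − (Σfm)²/n = 2541 − 357²/72 = 770.8750
Sample variance = 770.8750 / 71 = 10.8574

10.86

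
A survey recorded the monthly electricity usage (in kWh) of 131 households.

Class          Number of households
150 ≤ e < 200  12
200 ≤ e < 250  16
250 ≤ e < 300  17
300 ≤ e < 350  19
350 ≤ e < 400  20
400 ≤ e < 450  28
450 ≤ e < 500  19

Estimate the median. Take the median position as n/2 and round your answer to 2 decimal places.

Cumulative frequencies: 12, 28, 45, 64, 84, 112, 131
n = 131; position = n/2 = 65.5.
This falls in the class 350 ≤ e < 400: L = 350, F = 64, f = 20, h = 50.
Median ≈ 350 + ((65.5 − 64) / 20) × 50 = 353.7500

353.75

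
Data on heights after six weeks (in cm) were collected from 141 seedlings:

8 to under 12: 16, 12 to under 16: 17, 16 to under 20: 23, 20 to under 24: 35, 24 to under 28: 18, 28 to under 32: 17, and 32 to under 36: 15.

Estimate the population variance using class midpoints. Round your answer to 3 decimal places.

Midpoints: 10, 14, 18, 22, 26, 30, 34
n = 141, Σfm = 3070, mean = 21.7730
Σfm² = 74132
Σf(m − x̄)² = Σfm² − (Σfm)²/n = 74132 − 3070²/141 = 7288.7376
Population variance = 7288.7376 / 141 = 51.6932

51.693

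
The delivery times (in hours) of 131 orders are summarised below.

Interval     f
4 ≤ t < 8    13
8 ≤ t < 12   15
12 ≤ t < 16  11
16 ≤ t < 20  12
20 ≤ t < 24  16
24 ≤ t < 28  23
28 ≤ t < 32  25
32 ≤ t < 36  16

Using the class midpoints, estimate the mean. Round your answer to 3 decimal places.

21.695

Midpoints: 6, 10, 14, 18, 22, 26, 30, 34
Σfm = 13×6 + 15×10 + 11×14 + 12×18 + 16×22 + 23×26 + 25×30 + 16×34 = 2842
n = Σf = 131
Mean = 2842 / 131 = 21.6947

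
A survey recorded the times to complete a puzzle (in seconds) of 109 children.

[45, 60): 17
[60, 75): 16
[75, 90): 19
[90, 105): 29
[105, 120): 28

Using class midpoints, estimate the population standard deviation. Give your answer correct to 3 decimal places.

21.006

Midpoints: 52.5, 67.5, 82.5, 97.5, 112.5
n = 109, Σfm = 9517.5, mean = 87.3165
Σfm² = 879131.25
Σf(m − x̄)² = Σfm² − (Σfm)²/n = 879131.25 − 9517.5²/109 = 48096.3303
Population variance = 48096.3303 / 109 = 441.2507
Standard deviation = √441.2507 = 21.0060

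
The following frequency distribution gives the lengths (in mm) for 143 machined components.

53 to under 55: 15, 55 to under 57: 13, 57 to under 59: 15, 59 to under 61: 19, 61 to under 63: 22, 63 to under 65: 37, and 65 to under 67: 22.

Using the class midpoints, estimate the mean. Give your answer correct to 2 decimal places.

61.06

Midpoints: 54, 56, 58, 60, 62, 64, 66
Σfm = 15×54 + 13×56 + 15×58 + 19×60 + 22×62 + 37×64 + 22×66 = 8732
n = Σf = 143
Mean = 8732 / 143 = 61.0629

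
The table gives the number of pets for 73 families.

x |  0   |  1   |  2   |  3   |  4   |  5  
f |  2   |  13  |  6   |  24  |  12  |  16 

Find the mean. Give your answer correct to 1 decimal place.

3.1

Values: 0, 1, 2, 3, 4, 5
Σfx = 2×0 + 13×1 + 6×2 + 24×3 + 12×4 + 16×5 = 225
n = Σf = 73
Mean = 225 / 73 = 3.0822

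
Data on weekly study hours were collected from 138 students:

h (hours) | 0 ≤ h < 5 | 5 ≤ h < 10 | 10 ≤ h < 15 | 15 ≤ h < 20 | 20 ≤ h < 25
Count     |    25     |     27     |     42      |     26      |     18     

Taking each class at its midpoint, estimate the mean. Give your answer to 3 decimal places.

11.957

Midpoints: 2.5, 7.5, 12.5, 17.5, 22.5
Σfm = 25×2.5 + 27×7.5 + 42×12.5 + 26×17.5 + 18×22.5 = 1650
n = Σf = 138
Mean = 1650 / 138 = 11.9565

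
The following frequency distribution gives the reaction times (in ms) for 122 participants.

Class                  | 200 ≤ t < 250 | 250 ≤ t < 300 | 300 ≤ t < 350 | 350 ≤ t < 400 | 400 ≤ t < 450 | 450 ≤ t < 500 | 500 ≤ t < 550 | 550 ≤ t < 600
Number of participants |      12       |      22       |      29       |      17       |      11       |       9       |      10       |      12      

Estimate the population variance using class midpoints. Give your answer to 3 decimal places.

11351.787

Midpoints: 225, 275, 325, 375, 425, 475, 525, 575
n = 122, Σfm = 45650, mean = 374.1803
Σfm² = 18466250
Σf(m − x̄)² = Σfm² − (Σfm)²/n = 18466250 − 45650²/122 = 1384918.0328
Population variance = 1384918.0328 / 122 = 11351.7872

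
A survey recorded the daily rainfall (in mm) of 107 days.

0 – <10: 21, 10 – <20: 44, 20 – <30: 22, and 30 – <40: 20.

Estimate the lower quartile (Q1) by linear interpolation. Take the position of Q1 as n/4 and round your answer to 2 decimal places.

11.31

Cumulative frequencies: 21, 65, 87, 107
n = 107; position = n/4 = 26.75.
This falls in the class 10 – <20: L = 10, F = 21, f = 44, h = 10.
Lower quartile ≈ 10 + ((26.75 − 21) / 44) × 10 = 11.3068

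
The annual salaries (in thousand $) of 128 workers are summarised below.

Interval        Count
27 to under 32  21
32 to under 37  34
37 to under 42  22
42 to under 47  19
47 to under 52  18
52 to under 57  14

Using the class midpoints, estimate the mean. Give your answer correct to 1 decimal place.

40.3

Midpoints: 29.5, 34.5, 39.5, 44.5, 49.5, 54.5
Σfm = 21×29.5 + 34×34.5 + 22×39.5 + 19×44.5 + 18×49.5 + 14×54.5 = 5161
n = Σf = 128
Mean = 5161 / 128 = 40.3203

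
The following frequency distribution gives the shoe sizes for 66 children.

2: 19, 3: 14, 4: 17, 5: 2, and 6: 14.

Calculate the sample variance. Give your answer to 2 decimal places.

Values: 2, 3, 4, 5, 6
n = 66, Σfx = 242, mean = 3.6667
Σfx² = 1028
Σf(x − x̄)² = Σfx² − (Σfx)²/n = 1028 − 242²/66 = 140.6667
Sample variance = 140.6667 / 65 = 2.1641

2.16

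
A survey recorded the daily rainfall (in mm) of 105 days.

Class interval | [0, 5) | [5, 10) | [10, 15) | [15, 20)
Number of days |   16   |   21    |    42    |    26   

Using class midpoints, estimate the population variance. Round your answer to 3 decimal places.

24.776

Midpoints: 2.5, 7.5, 12.5, 17.5
n = 105, Σfm = 1177.5, mean = 11.2143
Σfm² = 15806.25
Σf(m − x̄)² = Σfm² − (Σfm)²/n = 15806.25 − 1177.5²/105 = 2601.4286
Population variance = 2601.4286 / 105 = 24.7755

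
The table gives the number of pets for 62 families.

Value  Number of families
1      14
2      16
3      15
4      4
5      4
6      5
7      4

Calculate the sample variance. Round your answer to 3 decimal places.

3.295

Values: 1, 2, 3, 4, 5, 6, 7
n = 62, Σfx = 185, mean = 2.9839
Σfx² = 753
Σf(x − x̄)² = Σfx² − (Σfx)²/n = 753 − 185²/62 = 200.9839
Sample variance = 200.9839 / 61 = 3.2948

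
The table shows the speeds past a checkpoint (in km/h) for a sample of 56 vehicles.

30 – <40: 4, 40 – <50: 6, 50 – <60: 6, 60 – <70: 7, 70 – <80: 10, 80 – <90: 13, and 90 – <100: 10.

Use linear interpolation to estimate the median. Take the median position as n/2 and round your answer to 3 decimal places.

Cumulative frequencies: 4, 10, 16, 23, 33, 46, 56
n = 56; position = n/2 = 28.
This falls in the class 70 – <80: L = 70, F = 23, f = 10, h = 10.
Median ≈ 70 + ((28 − 23) / 10) × 10 = 75.0000

75.000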